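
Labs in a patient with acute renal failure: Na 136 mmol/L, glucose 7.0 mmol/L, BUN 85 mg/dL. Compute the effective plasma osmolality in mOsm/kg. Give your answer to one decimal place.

279.0 mOsm/kg

Effective osmolality excludes urea (freely permeant across cell membranes):
2·Na + glucose
= 2·136 + 7
= 272 + 7
= 279 mOsm/kg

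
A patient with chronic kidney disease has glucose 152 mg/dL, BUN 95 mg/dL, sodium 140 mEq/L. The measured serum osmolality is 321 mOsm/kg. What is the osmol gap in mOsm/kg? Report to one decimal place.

-1.4 mOsm/kg

Calculated osmolality = 2·Na + glucose/18 + BUN/2.8
= 2·140 + 152/18 + 95/2.8
= 280 + 8.44 + 33.93
= 322.37 mOsm/kg ≈ 322.4 mOsm/kg
Osmolar gap = measured − calculated = 321 − 322.4 = -1.4 mOsm/kg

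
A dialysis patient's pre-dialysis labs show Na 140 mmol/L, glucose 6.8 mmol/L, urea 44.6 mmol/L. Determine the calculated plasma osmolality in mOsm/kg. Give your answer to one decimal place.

331.4 mOsm/kg

Calculated osmolality = 2·Na + glucose + urea
= 2·140 + 6.8 + 44.6
= 280 + 6.80 + 44.60
= 331.4 mOsm/kg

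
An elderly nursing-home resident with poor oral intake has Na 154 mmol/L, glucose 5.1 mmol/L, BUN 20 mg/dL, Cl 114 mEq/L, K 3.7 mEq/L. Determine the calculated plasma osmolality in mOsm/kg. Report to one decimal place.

Calculated osmolality = 2·Na + glucose + BUN/2.8
= 2·154 + 5.1 + 20/2.8
= 308 + 5.10 + 7.14
= 320.24 mOsm/kg

320.2 mOsm/kg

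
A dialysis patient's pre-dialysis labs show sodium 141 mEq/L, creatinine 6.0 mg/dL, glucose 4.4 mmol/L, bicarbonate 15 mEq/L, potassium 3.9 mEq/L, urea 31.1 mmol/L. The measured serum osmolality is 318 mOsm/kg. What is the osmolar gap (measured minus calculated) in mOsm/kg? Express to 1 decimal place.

Calculated osmolality = 2·Na + glucose + urea
= 2·141 + 4.4 + 31.1
= 282 + 4.40 + 31.10
= 317.5 mOsm/kg ≈ 317.5 mOsm/kg
Osmolar gap = measured − calculated = 318 − 317.5 = 0.5 mOsm/kg

0.5 mOsm/kg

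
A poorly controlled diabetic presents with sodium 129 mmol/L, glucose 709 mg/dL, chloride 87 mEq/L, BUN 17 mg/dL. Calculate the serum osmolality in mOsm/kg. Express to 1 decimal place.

303.5 mOsm/kg

Calculated osmolality = 2·Na + glucose/18 + BUN/2.8
= 2·129 + 709/18 + 17/2.8
= 258 + 39.39 + 6.07
= 303.46 mOsm/kg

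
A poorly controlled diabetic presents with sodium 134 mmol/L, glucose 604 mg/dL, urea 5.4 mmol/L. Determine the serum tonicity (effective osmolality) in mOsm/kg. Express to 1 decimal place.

301.6 mOsm/kg

Effective osmolality excludes urea (freely permeant across cell membranes):
2·Na + glucose/18
= 2·134 + 604/18
= 268 + 33.56
= 301.56 mOsm/kg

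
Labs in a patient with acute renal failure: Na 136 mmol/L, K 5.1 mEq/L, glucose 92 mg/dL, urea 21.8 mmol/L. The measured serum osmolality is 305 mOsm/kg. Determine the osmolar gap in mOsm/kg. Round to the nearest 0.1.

Calculated osmolality = 2·Na + glucose/18 + urea
= 2·136 + 92/18 + 21.8
= 272 + 5.11 + 21.80
= 298.91 mOsm/kg ≈ 298.9 mOsm/kg
Osmolar gap = measured − calculated = 305 − 298.9 = 6.1 mOsm/kg

6.1 mOsm/kg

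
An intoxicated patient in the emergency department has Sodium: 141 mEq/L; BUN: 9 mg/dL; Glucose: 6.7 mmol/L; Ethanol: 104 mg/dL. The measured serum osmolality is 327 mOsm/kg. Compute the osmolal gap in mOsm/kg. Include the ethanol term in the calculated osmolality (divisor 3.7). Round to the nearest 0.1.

Calculated osmolality = 2·Na + glucose + BUN/2.8 + ethanol/3.7
= 2·141 + 6.7 + 9/2.8 + 104/3.7
= 282 + 6.70 + 3.21 + 28.11
= 320.02 mOsm/kg ≈ 320.0 mOsm/kg
Osmolar gap = measured − calculated = 327 − 320.0 = 7.0 mOsm/kg

7.0 mOsm/kg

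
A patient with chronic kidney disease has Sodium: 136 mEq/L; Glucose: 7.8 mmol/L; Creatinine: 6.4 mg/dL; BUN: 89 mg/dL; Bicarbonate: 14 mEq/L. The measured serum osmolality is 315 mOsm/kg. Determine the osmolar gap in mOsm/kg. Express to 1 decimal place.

Calculated osmolality = 2·Na + glucose + BUN/2.8
= 2·136 + 7.8 + 89/2.8
= 272 + 7.80 + 31.79
= 311.59 mOsm/kg ≈ 311.6 mOsm/kg
Osmolar gap = measured − calculated = 315 − 311.6 = 3.4 mOsm/kg

3.4 mOsm/kg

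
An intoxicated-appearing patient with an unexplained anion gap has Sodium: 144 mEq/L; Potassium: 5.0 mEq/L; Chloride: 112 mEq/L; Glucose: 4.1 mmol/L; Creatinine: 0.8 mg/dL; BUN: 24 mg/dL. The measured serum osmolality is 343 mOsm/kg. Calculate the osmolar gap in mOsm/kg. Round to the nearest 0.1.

42.3 mOsm/kg

Calculated osmolality = 2·Na + glucose + BUN/2.8
= 2·144 + 4.1 + 24/2.8
= 288 + 4.10 + 8.57
= 300.67 mOsm/kg ≈ 300.7 mOsm/kg
Osmolar gap = measured − calculated = 343 − 300.7 = 42.3 mOsm/kg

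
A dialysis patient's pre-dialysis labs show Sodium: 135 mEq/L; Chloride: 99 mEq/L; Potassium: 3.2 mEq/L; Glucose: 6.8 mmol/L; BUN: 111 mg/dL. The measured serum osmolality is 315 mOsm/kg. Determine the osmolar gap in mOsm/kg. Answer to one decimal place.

-1.4 mOsm/kg

Calculated osmolality = 2·Na + glucose + BUN/2.8
= 2·135 + 6.8 + 111/2.8
= 270 + 6.80 + 39.64
= 316.44 mOsm/kg ≈ 316.4 mOsm/kg
Osmolar gap = measured − calculated = 315 − 316.4 = -1.4 mOsm/kg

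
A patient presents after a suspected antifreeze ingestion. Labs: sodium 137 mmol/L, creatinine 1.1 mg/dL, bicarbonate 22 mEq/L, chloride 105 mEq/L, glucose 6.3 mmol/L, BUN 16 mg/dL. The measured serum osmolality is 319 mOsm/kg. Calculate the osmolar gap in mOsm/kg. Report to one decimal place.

Calculated osmolality = 2·Na + glucose + BUN/2.8
= 2·137 + 6.3 + 16/2.8
= 274 + 6.30 + 5.71
= 286.01 mOsm/kg ≈ 286.0 mOsm/kg
Osmolar gap = measured − calculated = 319 − 286.0 = 33.0 mOsm/kg

33.0 mOsm/kg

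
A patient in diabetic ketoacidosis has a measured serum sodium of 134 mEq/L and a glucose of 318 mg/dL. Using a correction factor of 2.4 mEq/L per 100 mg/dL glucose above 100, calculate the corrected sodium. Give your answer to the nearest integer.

139 mEq/L

Corrected Na = measured Na + 2.4 · (glucose − 100)/100
= 134 + 2.4 · (318 − 100)/100
= 134 + 5.2
= 139.2 mEq/L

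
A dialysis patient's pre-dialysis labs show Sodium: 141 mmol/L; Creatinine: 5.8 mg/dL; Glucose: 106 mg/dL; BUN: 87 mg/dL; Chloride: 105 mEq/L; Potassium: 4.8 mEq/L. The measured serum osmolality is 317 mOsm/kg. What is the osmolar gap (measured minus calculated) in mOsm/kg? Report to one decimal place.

Calculated osmolality = 2·Na + glucose/18 + BUN/2.8
= 2·141 + 106/18 + 87/2.8
= 282 + 5.89 + 31.07
= 318.96 mOsm/kg ≈ 319.0 mOsm/kg
Osmolar gap = measured − calculated = 317 − 319.0 = -2.0 mOsm/kg

-2.0 mOsm/kg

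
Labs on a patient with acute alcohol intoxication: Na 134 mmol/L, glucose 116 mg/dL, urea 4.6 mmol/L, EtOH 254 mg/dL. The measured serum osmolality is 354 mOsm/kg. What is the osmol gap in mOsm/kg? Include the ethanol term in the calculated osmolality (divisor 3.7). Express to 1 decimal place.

6.3 mOsm/kg

Calculated osmolality = 2·Na + glucose/18 + urea + ethanol/3.7
= 2·134 + 116/18 + 4.6 + 254/3.7
= 268 + 6.44 + 4.60 + 68.65
= 347.69 mOsm/kg ≈ 347.7 mOsm/kg
Osmolar gap = measured − calculated = 354 − 347.7 = 6.3 mOsm/kg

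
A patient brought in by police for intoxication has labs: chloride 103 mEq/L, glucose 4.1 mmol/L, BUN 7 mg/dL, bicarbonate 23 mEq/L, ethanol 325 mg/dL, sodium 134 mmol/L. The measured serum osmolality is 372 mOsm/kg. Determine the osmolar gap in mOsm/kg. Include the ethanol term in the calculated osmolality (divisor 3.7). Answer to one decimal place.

9.6 mOsm/kg

Calculated osmolality = 2·Na + glucose + BUN/2.8 + ethanol/3.7
= 2·134 + 4.1 + 7/2.8 + 325/3.7
= 268 + 4.10 + 2.50 + 87.84
= 362.44 mOsm/kg ≈ 362.4 mOsm/kg
Osmolar gap = measured − calculated = 372 − 362.4 = 9.6 mOsm/kg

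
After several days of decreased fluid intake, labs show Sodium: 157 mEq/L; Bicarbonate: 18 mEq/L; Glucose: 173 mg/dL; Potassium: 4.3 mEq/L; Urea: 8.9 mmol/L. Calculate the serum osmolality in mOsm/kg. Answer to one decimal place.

332.5 mOsm/kg

Calculated osmolality = 2·Na + glucose/18 + urea
= 2·157 + 173/18 + 8.9
= 314 + 9.61 + 8.90
= 332.51 mOsm/kg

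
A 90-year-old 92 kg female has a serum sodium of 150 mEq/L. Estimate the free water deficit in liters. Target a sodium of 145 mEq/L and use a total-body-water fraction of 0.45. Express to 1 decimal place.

1.4 L

TBW = 0.45 · 92 = 41.4 L
Free water deficit = TBW · (Na/145 − 1)
= 41.4 · (150/145 − 1)
= 41.4 · 0.0345
= 1.43 L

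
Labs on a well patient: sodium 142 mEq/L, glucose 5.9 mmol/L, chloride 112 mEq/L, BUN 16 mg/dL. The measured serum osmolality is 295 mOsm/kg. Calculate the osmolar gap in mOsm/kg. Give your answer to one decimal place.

Calculated osmolality = 2·Na + glucose + BUN/2.8
= 2·142 + 5.9 + 16/2.8
= 284 + 5.90 + 5.71
= 295.61 mOsm/kg ≈ 295.6 mOsm/kg
Osmolar gap = measured − calculated = 295 − 295.6 = -0.6 mOsm/kg

-0.6 mOsm/kg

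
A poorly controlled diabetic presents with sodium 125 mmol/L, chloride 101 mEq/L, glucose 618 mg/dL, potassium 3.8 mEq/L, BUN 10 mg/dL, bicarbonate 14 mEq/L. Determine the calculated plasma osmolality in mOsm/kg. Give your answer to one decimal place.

Calculated osmolality = 2·Na + glucose/18 + BUN/2.8
= 2·125 + 618/18 + 10/2.8
= 250 + 34.33 + 3.57
= 287.9 mOsm/kg

287.9 mOsm/kg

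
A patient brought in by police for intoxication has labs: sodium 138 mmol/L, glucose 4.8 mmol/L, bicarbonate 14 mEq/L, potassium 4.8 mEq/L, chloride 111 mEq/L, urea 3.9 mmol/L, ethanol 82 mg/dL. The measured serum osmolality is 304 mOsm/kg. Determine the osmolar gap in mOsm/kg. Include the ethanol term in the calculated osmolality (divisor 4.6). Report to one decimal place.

1.5 mOsm/kg

Calculated osmolality = 2·Na + glucose + urea + ethanol/4.6
= 2·138 + 4.8 + 3.9 + 82/4.6
= 276 + 4.80 + 3.90 + 17.83
= 302.53 mOsm/kg ≈ 302.5 mOsm/kg
Osmolar gap = measured − calculated = 304 − 302.5 = 1.5 mOsm/kg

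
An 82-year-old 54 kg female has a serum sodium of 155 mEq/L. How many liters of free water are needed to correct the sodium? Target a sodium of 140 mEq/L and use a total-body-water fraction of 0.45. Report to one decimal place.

TBW = 0.45 · 54 = 24.3 L
Free water deficit = TBW · (Na/140 − 1)
= 24.3 · (155/140 − 1)
= 24.3 · 0.1071
= 2.6 L

2.6 L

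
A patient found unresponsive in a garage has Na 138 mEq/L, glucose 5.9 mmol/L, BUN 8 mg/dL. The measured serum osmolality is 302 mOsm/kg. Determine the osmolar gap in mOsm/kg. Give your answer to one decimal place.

Calculated osmolality = 2·Na + glucose + BUN/2.8
= 2·138 + 5.9 + 8/2.8
= 276 + 5.90 + 2.86
= 284.76 mOsm/kg ≈ 284.8 mOsm/kg
Osmolar gap = measured − calculated = 302 − 284.8 = 17.2 mOsm/kg

17.2 mOsm/kg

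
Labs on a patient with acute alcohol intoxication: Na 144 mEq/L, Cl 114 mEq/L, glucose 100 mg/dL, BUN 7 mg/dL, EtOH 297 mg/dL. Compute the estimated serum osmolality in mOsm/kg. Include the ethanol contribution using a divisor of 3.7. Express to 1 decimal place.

Calculated osmolality = 2·Na + glucose/18 + BUN/2.8 + ethanol/3.7
= 2·144 + 100/18 + 7/2.8 + 297/3.7
= 288 + 5.56 + 2.50 + 80.27
= 376.33 mOsm/kg

376.3 mOsm/kg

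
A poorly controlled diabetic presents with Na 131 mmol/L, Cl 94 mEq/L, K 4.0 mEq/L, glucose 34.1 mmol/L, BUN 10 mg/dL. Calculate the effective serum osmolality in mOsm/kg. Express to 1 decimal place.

Effective osmolality excludes urea (freely permeant across cell membranes):
2·Na + glucose
= 2·131 + 34.1
= 262 + 34.1
= 296.1 mOsm/kg

296.1 mOsm/kg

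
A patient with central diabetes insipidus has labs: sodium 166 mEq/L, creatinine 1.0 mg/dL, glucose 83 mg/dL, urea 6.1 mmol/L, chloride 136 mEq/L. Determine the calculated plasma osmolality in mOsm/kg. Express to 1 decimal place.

Calculated osmolality = 2·Na + glucose/18 + urea
= 2·166 + 83/18 + 6.1
= 332 + 4.61 + 6.10
= 342.71 mOsm/kg

342.7 mOsm/kg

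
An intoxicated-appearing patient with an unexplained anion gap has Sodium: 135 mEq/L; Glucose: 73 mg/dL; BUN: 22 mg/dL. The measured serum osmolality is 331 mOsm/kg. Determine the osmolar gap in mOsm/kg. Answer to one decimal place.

49.1 mOsm/kg

Calculated osmolality = 2·Na + glucose/18 + BUN/2.8
= 2·135 + 73/18 + 22/2.8
= 270 + 4.06 + 7.86
= 281.92 mOsm/kg ≈ 281.9 mOsm/kg
Osmolar gap = measured − calculated = 331 − 281.9 = 49.1 mOsm/kg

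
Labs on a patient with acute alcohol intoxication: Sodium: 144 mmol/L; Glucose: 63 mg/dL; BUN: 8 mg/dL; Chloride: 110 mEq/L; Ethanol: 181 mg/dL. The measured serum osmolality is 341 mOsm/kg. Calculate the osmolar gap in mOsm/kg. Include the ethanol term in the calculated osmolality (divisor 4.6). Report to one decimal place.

7.3 mOsm/kg

Calculated osmolality = 2·Na + glucose/18 + BUN/2.8 + ethanol/4.6
= 2·144 + 63/18 + 8/2.8 + 181/4.6
= 288 + 3.50 + 2.86 + 39.35
= 333.71 mOsm/kg ≈ 333.7 mOsm/kg
Osmolar gap = measured − calculated = 341 − 333.7 = 7.3 mOsm/kg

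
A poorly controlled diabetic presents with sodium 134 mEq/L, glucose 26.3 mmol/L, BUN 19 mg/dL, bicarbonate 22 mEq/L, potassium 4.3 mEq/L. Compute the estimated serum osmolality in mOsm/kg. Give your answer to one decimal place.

301.1 mOsm/kg

Calculated osmolality = 2·Na + glucose + BUN/2.8
= 2·134 + 26.3 + 19/2.8
= 268 + 26.30 + 6.79
= 301.09 mOsm/kg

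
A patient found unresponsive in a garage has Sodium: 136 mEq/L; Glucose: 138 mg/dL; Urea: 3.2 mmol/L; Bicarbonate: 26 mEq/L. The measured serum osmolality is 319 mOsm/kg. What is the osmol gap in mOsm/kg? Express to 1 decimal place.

36.1 mOsm/kg

Calculated osmolality = 2·Na + glucose/18 + urea
= 2·136 + 138/18 + 3.2
= 272 + 7.67 + 3.20
= 282.87 mOsm/kg ≈ 282.9 mOsm/kg
Osmolar gap = measured − calculated = 319 − 282.9 = 36.1 mOsm/kg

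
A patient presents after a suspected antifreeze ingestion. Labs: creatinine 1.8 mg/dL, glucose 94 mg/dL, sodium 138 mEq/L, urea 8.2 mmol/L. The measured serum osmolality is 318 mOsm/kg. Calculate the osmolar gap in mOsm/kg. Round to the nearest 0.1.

Calculated osmolality = 2·Na + glucose/18 + urea
= 2·138 + 94/18 + 8.2
= 276 + 5.22 + 8.20
= 289.42 mOsm/kg ≈ 289.4 mOsm/kg
Osmolar gap = measured − calculated = 318 − 289.4 = 28.6 mOsm/kg

28.6 mOsm/kg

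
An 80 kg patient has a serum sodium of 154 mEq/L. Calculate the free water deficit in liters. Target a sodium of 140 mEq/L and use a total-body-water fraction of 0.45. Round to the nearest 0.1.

3.6 L

TBW = 0.45 · 80 = 36 L
Free water deficit = TBW · (Na/140 − 1)
= 36 · (154/140 − 1)
= 36 · 0.1
= 3.6 L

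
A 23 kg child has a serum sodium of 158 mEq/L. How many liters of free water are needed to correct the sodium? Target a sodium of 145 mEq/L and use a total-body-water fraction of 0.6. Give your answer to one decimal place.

1.2 L

TBW = 0.6 · 23 = 13.8 L
Free water deficit = TBW · (Na/145 − 1)
= 13.8 · (158/145 − 1)
= 13.8 · 0.0897
= 1.24 L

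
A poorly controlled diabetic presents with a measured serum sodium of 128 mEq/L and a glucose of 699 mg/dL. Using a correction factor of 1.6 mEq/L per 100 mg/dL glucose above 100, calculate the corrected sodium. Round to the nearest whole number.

Corrected Na = measured Na + 1.6 · (glucose − 100)/100
= 128 + 1.6 · (699 − 100)/100
= 128 + 9.6
= 137.6 mEq/L

138 mEq/L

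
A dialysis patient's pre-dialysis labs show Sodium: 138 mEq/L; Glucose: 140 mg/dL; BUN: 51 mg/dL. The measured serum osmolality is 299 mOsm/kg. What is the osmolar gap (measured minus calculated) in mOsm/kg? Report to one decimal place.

Calculated osmolality = 2·Na + glucose/18 + BUN/2.8
= 2·138 + 140/18 + 51/2.8
= 276 + 7.78 + 18.21
= 301.99 mOsm/kg ≈ 302.0 mOsm/kg
Osmolar gap = measured − calculated = 299 − 302.0 = -3.0 mOsm/kg

-3.0 mOsm/kg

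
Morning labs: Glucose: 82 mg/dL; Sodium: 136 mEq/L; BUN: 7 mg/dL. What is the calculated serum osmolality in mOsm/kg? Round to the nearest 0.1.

279.1 mOsm/kg

Calculated osmolality = 2·Na + glucose/18 + BUN/2.8
= 2·136 + 82/18 + 7/2.8
= 272 + 4.56 + 2.50
= 279.06 mOsm/kg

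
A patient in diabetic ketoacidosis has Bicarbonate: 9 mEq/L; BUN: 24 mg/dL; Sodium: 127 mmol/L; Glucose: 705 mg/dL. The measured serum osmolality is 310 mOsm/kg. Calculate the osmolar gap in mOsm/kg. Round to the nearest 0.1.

Calculated osmolality = 2·Na + glucose/18 + BUN/2.8
= 2·127 + 705/18 + 24/2.8
= 254 + 39.17 + 8.57
= 301.74 mOsm/kg ≈ 301.7 mOsm/kg
Osmolar gap = measured − calculated = 310 − 301.7 = 8.3 mOsm/kg

8.3 mOsm/kg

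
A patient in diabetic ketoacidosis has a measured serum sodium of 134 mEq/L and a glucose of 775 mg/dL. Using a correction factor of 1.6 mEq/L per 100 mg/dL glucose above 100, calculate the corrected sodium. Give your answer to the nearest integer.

145 mEq/L

Corrected Na = measured Na + 1.6 · (glucose − 100)/100
= 134 + 1.6 · (775 − 100)/100
= 134 + 10.8
= 144.8 mEq/L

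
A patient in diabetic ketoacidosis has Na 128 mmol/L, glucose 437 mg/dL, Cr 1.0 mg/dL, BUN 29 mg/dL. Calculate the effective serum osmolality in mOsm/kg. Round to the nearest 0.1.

280.3 mOsm/kg

Effective osmolality excludes urea (freely permeant across cell membranes):
2·Na + glucose/18
= 2·128 + 437/18
= 256 + 24.28
= 280.28 mOsm/kg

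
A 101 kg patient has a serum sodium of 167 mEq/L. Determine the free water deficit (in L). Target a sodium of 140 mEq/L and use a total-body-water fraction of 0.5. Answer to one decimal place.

9.7 L

TBW = 0.5 · 101 = 50.5 L
Free water deficit = TBW · (Na/140 − 1)
= 50.5 · (167/140 − 1)
= 50.5 · 0.1929
= 9.74 L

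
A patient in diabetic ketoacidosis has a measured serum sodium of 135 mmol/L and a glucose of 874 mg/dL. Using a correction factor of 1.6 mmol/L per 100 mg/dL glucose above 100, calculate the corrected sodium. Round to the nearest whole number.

147 mmol/L

Corrected Na = measured Na + 1.6 · (glucose − 100)/100
= 135 + 1.6 · (874 − 100)/100
= 135 + 12.4
= 147.4 mmol/L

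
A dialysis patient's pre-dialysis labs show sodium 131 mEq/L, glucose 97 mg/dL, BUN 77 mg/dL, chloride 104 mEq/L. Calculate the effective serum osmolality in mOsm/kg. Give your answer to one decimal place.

267.4 mOsm/kg

Effective osmolality excludes urea (freely permeant across cell membranes):
2·Na + glucose/18
= 2·131 + 97/18
= 262 + 5.39
= 267.39 mOsm/kg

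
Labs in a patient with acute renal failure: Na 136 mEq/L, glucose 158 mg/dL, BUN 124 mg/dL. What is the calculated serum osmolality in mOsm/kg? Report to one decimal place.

325.1 mOsm/kg

Calculated osmolality = 2·Na + glucose/18 + BUN/2.8
= 2·136 + 158/18 + 124/2.8
= 272 + 8.78 + 44.29
= 325.07 mOsm/kg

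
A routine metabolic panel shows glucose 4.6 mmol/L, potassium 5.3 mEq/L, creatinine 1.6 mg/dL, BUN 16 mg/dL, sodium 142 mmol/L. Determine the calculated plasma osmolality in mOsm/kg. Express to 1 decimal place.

Calculated osmolality = 2·Na + glucose + BUN/2.8
= 2·142 + 4.6 + 16/2.8
= 284 + 4.60 + 5.71
= 294.31 mOsm/kg

294.3 mOsm/kg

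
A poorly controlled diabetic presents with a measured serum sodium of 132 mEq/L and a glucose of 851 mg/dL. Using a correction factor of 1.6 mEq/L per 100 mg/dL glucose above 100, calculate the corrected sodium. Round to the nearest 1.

144 mEq/L

Corrected Na = measured Na + 1.6 · (glucose − 100)/100
= 132 + 1.6 · (851 − 100)/100
= 132 + 12
= 144 mEq/L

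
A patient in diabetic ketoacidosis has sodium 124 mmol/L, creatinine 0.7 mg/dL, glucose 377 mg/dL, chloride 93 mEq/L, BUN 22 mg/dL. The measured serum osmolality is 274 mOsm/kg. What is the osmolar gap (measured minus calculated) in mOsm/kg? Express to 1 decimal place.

Calculated osmolality = 2·Na + glucose/18 + BUN/2.8
= 2·124 + 377/18 + 22/2.8
= 248 + 20.94 + 7.86
= 276.8 mOsm/kg ≈ 276.8 mOsm/kg
Osmolar gap = measured − calculated = 274 − 276.8 = -2.8 mOsm/kg

-2.8 mOsm/kg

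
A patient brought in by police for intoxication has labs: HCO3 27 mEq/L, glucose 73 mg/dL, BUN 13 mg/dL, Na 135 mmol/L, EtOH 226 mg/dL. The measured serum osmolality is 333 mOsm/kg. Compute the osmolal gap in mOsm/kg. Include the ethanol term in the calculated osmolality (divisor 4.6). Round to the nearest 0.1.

5.2 mOsm/kg

Calculated osmolality = 2·Na + glucose/18 + BUN/2.8 + ethanol/4.6
= 2·135 + 73/18 + 13/2.8 + 226/4.6
= 270 + 4.06 + 4.64 + 49.13
= 327.83 mOsm/kg ≈ 327.8 mOsm/kg
Osmolar gap = measured − calculated = 333 − 327.8 = 5.2 mOsm/kg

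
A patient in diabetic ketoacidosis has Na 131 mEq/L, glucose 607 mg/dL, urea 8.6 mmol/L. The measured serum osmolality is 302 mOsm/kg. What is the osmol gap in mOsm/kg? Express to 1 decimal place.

-2.3 mOsm/kg

Calculated osmolality = 2·Na + glucose/18 + urea
= 2·131 + 607/18 + 8.6
= 262 + 33.72 + 8.60
= 304.32 mOsm/kg ≈ 304.3 mOsm/kg
Osmolar gap = measured − calculated = 302 − 304.3 = -2.3 mOsm/kg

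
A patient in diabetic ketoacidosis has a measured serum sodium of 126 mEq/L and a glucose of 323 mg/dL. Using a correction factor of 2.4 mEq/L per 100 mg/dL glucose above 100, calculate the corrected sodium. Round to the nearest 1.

Corrected Na = measured Na + 2.4 · (glucose − 100)/100
= 126 + 2.4 · (323 − 100)/100
= 126 + 5.4
= 131.4 mEq/L

131 mEq/L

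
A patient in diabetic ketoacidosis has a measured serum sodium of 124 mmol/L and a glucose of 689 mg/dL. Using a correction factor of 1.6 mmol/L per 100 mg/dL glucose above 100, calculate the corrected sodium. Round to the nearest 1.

133 mmol/L

Corrected Na = measured Na + 1.6 · (glucose − 100)/100
= 124 + 1.6 · (689 − 100)/100
= 124 + 9.4
= 133.4 mmol/L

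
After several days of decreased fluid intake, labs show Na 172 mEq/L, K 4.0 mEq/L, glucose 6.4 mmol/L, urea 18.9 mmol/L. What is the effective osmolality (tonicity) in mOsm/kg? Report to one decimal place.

Effective osmolality excludes urea (freely permeant across cell membranes):
2·Na + glucose
= 2·172 + 6.4
= 344 + 6.4
= 350.4 mOsm/kg

350.4 mOsm/kg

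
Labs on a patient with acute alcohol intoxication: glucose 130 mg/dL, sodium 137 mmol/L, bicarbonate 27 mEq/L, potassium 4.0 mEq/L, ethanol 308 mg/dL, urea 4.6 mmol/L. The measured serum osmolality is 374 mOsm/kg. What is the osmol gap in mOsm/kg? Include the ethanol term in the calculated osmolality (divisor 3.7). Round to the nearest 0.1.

4.9 mOsm/kg

Calculated osmolality = 2·Na + glucose/18 + urea + ethanol/3.7
= 2·137 + 130/18 + 4.6 + 308/3.7
= 274 + 7.22 + 4.60 + 83.24
= 369.06 mOsm/kg ≈ 369.1 mOsm/kg
Osmolar gap = measured − calculated = 374 − 369.1 = 4.9 mOsm/kg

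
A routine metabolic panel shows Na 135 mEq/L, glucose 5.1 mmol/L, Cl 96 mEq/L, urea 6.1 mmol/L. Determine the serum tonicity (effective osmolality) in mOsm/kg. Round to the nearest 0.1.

Effective osmolality excludes urea (freely permeant across cell membranes):
2·Na + glucose
= 2·135 + 5.1
= 270 + 5.1
= 275.1 mOsm/kg

275.1 mOsm/kg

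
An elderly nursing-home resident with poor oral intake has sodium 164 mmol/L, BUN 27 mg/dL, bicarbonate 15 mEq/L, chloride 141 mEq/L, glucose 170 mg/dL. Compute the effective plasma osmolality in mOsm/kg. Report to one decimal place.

337.4 mOsm/kg

Effective osmolality excludes urea (freely permeant across cell membranes):
2·Na + glucose/18
= 2·164 + 170/18
= 328 + 9.44
= 337.44 mOsm/kg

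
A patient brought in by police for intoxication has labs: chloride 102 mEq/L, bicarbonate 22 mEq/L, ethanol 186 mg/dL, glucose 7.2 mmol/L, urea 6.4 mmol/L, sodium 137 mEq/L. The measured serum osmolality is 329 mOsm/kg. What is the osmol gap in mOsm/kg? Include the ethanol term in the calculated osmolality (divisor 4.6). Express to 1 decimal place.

Calculated osmolality = 2·Na + glucose + urea + ethanol/4.6
= 2·137 + 7.2 + 6.4 + 186/4.6
= 274 + 7.20 + 6.40 + 40.43
= 328.03 mOsm/kg ≈ 328.0 mOsm/kg
Osmolar gap = measured − calculated = 329 − 328.0 = 1.0 mOsm/kg

1.0 mOsm/kg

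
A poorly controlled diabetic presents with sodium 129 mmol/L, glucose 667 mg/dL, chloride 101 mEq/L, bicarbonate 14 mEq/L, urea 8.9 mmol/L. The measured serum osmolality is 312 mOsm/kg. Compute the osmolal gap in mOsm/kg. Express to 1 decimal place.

8.0 mOsm/kg

Calculated osmolality = 2·Na + glucose/18 + urea
= 2·129 + 667/18 + 8.9
= 258 + 37.06 + 8.90
= 303.96 mOsm/kg ≈ 304.0 mOsm/kg
Osmolar gap = measured − calculated = 312 − 304.0 = 8.0 mOsm/kg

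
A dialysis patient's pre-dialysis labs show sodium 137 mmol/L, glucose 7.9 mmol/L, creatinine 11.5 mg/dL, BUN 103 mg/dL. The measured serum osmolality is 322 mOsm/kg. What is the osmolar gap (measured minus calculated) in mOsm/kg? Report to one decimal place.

Calculated osmolality = 2·Na + glucose + BUN/2.8
= 2·137 + 7.9 + 103/2.8
= 274 + 7.90 + 36.79
= 318.69 mOsm/kg ≈ 318.7 mOsm/kg
Osmolar gap = measured − calculated = 322 − 318.7 = 3.3 mOsm/kg

3.3 mOsm/kg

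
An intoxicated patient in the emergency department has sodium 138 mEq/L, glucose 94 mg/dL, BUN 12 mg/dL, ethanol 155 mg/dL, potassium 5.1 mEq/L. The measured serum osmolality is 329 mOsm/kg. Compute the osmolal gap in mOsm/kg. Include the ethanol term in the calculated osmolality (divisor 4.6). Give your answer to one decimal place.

Calculated osmolality = 2·Na + glucose/18 + BUN/2.8 + ethanol/4.6
= 2·138 + 94/18 + 12/2.8 + 155/4.6
= 276 + 5.22 + 4.29 + 33.70
= 319.21 mOsm/kg ≈ 319.2 mOsm/kg
Osmolar gap = measured − calculated = 329 − 319.2 = 9.8 mOsm/kg

9.8 mOsm/kg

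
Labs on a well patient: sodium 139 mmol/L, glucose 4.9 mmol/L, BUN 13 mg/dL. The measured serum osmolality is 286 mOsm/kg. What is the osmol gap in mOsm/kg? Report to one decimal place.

Calculated osmolality = 2·Na + glucose + BUN/2.8
= 2·139 + 4.9 + 13/2.8
= 278 + 4.90 + 4.64
= 287.54 mOsm/kg ≈ 287.5 mOsm/kg
Osmolar gap = measured − calculated = 286 − 287.5 = -1.5 mOsm/kg

-1.5 mOsm/kg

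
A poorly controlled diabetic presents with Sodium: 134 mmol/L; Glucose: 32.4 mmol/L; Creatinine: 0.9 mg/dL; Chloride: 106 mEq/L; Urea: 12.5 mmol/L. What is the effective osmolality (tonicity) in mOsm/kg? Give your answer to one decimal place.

300.4 mOsm/kg

Effective osmolality excludes urea (freely permeant across cell membranes):
2·Na + glucose
= 2·134 + 32.4
= 268 + 32.4
= 300.4 mOsm/kg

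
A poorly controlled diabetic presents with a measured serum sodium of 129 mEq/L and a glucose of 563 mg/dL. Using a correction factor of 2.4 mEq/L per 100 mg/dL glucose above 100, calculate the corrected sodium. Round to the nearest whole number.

Corrected Na = measured Na + 2.4 · (glucose − 100)/100
= 129 + 2.4 · (563 − 100)/100
= 129 + 11.1
= 140.1 mEq/L

140 mEq/L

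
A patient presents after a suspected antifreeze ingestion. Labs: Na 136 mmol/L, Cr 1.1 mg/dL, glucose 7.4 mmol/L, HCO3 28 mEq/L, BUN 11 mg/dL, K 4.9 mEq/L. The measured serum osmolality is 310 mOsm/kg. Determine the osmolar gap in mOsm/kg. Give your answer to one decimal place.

26.7 mOsm/kg

Calculated osmolality = 2·Na + glucose + BUN/2.8
= 2·136 + 7.4 + 11/2.8
= 272 + 7.40 + 3.93
= 283.33 mOsm/kg ≈ 283.3 mOsm/kg
Osmolar gap = measured − calculated = 310 − 283.3 = 26.7 mOsm/kg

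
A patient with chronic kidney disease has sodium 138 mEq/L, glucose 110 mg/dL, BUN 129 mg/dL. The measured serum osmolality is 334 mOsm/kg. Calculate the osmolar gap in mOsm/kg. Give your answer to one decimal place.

Calculated osmolality = 2·Na + glucose/18 + BUN/2.8
= 2·138 + 110/18 + 129/2.8
= 276 + 6.11 + 46.07
= 328.18 mOsm/kg ≈ 328.2 mOsm/kg
Osmolar gap = measured − calculated = 334 − 328.2 = 5.8 mOsm/kg

5.8 mOsm/kg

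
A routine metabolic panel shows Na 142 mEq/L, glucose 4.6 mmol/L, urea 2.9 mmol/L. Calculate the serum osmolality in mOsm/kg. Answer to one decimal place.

Calculated osmolality = 2·Na + glucose + urea
= 2·142 + 4.6 + 2.9
= 284 + 4.60 + 2.90
= 291.5 mOsm/kg

291.5 mOsm/kg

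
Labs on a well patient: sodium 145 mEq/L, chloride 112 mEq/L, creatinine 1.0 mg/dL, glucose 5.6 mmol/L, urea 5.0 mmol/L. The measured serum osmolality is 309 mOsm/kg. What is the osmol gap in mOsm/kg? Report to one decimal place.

8.4 mOsm/kg

Calculated osmolality = 2·Na + glucose + urea
= 2·145 + 5.6 + 5
= 290 + 5.60 + 5
= 300.6 mOsm/kg ≈ 300.6 mOsm/kg
Osmolar gap = measured − calculated = 309 − 300.6 = 8.4 mOsm/kg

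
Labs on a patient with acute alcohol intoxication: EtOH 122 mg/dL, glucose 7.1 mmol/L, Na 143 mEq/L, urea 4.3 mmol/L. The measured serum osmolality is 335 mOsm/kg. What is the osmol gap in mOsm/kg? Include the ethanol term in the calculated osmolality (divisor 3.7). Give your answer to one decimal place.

Calculated osmolality = 2·Na + glucose + urea + ethanol/3.7
= 2·143 + 7.1 + 4.3 + 122/3.7
= 286 + 7.10 + 4.30 + 32.97
= 330.37 mOsm/kg ≈ 330.4 mOsm/kg
Osmolar gap = measured − calculated = 335 − 330.4 = 4.6 mOsm/kg

4.6 mOsm/kg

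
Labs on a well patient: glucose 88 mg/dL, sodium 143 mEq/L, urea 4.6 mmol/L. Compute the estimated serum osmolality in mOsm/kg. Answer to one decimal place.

Calculated osmolality = 2·Na + glucose/18 + urea
= 2·143 + 88/18 + 4.6
= 286 + 4.89 + 4.60
= 295.49 mOsm/kg

295.5 mOsm/kg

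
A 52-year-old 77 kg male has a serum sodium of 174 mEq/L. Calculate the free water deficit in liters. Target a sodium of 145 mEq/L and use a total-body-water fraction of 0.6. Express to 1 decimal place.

TBW = 0.6 · 77 = 46.2 L
Free water deficit = TBW · (Na/145 − 1)
= 46.2 · (174/145 − 1)
= 46.2 · 0.2
= 9.24 L

9.2 L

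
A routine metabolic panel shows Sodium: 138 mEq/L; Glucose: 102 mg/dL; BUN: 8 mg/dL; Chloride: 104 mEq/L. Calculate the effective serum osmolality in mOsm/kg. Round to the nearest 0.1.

Effective osmolality excludes urea (freely permeant across cell membranes):
2·Na + glucose/18
= 2·138 + 102/18
= 276 + 5.67
= 281.67 mOsm/kg

281.7 mOsm/kg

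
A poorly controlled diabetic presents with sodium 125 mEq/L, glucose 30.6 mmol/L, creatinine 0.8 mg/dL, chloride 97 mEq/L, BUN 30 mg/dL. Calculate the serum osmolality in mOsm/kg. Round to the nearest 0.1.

Calculated osmolality = 2·Na + glucose + BUN/2.8
= 2·125 + 30.6 + 30/2.8
= 250 + 30.60 + 10.71
= 291.31 mOsm/kg

291.3 mOsm/kg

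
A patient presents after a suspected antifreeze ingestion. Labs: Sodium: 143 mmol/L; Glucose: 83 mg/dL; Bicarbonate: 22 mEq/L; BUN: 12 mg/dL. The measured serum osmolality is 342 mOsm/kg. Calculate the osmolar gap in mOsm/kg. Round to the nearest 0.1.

47.1 mOsm/kg

Calculated osmolality = 2·Na + glucose/18 + BUN/2.8
= 2·143 + 83/18 + 12/2.8
= 286 + 4.61 + 4.29
= 294.9 mOsm/kg ≈ 294.9 mOsm/kg
Osmolar gap = measured − calculated = 342 − 294.9 = 47.1 mOsm/kg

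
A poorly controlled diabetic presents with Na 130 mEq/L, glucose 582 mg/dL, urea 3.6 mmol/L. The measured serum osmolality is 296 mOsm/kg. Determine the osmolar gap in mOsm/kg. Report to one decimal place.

Calculated osmolality = 2·Na + glucose/18 + urea
= 2·130 + 582/18 + 3.6
= 260 + 32.33 + 3.60
= 295.93 mOsm/kg ≈ 295.9 mOsm/kg
Osmolar gap = measured − calculated = 296 − 295.9 = 0.1 mOsm/kg

0.1 mOsm/kg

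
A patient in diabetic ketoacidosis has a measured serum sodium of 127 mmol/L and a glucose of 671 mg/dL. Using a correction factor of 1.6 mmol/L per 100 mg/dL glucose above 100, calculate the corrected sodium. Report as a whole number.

Corrected Na = measured Na + 1.6 · (glucose − 100)/100
= 127 + 1.6 · (671 − 100)/100
= 127 + 9.1
= 136.1 mmol/L

136 mmol/L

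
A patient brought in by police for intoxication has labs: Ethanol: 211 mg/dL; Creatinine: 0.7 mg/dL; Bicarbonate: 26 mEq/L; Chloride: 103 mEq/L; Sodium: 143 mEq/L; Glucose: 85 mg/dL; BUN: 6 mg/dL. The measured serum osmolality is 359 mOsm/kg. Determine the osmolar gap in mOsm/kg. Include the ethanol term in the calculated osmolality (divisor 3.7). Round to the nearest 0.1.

9.1 mOsm/kg

Calculated osmolality = 2·Na + glucose/18 + BUN/2.8 + ethanol/3.7
= 2·143 + 85/18 + 6/2.8 + 211/3.7
= 286 + 4.72 + 2.14 + 57.03
= 349.89 mOsm/kg ≈ 349.9 mOsm/kg
Osmolar gap = measured − calculated = 359 − 349.9 = 9.1 mOsm/kg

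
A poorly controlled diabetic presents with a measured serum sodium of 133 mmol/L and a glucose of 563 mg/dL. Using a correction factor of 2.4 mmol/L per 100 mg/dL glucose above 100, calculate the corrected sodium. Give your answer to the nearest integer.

144 mmol/L

Corrected Na = measured Na + 2.4 · (glucose − 100)/100
= 133 + 2.4 · (563 − 100)/100
= 133 + 11.1
= 144.1 mmol/L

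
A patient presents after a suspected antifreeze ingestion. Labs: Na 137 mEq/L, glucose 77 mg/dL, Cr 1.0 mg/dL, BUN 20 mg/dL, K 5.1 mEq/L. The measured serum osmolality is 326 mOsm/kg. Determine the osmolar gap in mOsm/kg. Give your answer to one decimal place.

40.6 mOsm/kg

Calculated osmolality = 2·Na + glucose/18 + BUN/2.8
= 2·137 + 77/18 + 20/2.8
= 274 + 4.28 + 7.14
= 285.42 mOsm/kg ≈ 285.4 mOsm/kg
Osmolar gap = measured − calculated = 326 − 285.4 = 40.6 mOsm/kg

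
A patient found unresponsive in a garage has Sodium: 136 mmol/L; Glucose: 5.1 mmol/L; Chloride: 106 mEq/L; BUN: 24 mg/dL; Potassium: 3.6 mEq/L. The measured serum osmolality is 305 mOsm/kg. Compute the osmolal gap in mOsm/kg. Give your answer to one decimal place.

19.3 mOsm/kg

Calculated osmolality = 2·Na + glucose + BUN/2.8
= 2·136 + 5.1 + 24/2.8
= 272 + 5.10 + 8.57
= 285.67 mOsm/kg ≈ 285.7 mOsm/kg
Osmolar gap = measured − calculated = 305 − 285.7 = 19.3 mOsm/kg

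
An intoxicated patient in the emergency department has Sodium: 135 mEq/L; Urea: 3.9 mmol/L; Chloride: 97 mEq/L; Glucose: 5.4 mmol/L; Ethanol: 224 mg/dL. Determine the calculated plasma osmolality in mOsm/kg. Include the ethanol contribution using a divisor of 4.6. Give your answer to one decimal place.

Calculated osmolality = 2·Na + glucose + urea + ethanol/4.6
= 2·135 + 5.4 + 3.9 + 224/4.6
= 270 + 5.40 + 3.90 + 48.70
= 328 mOsm/kg

328.0 mOsm/kg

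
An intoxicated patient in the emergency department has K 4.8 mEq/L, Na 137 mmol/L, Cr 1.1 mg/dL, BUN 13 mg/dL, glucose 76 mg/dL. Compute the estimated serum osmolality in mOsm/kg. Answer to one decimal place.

Calculated osmolality = 2·Na + glucose/18 + BUN/2.8
= 2·137 + 76/18 + 13/2.8
= 274 + 4.22 + 4.64
= 282.86 mOsm/kg

282.9 mOsm/kg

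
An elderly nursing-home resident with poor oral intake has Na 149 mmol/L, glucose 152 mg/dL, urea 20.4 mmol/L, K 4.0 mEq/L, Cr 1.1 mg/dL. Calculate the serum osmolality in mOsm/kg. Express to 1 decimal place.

Calculated osmolality = 2·Na + glucose/18 + urea
= 2·149 + 152/18 + 20.4
= 298 + 8.44 + 20.40
= 326.84 mOsm/kg

326.8 mOsm/kg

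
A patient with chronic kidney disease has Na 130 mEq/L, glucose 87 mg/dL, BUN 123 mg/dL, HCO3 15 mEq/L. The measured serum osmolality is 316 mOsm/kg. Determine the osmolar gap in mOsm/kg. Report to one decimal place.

Calculated osmolality = 2·Na + glucose/18 + BUN/2.8
= 2·130 + 87/18 + 123/2.8
= 260 + 4.83 + 43.93
= 308.76 mOsm/kg ≈ 308.8 mOsm/kg
Osmolar gap = measured − calculated = 316 − 308.8 = 7.2 mOsm/kg

7.2 mOsm/kg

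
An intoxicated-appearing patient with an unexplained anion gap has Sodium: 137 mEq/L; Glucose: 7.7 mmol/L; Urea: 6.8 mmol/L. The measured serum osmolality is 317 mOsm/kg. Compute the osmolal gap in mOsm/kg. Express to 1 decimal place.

Calculated osmolality = 2·Na + glucose + urea
= 2·137 + 7.7 + 6.8
= 274 + 7.70 + 6.80
= 288.5 mOsm/kg ≈ 288.5 mOsm/kg
Osmolar gap = measured − calculated = 317 − 288.5 = 28.5 mOsm/kg

28.5 mOsm/kg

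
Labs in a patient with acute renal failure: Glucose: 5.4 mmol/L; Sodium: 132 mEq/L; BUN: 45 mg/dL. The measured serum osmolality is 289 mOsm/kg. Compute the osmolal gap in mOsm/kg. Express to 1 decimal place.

3.5 mOsm/kg

Calculated osmolality = 2·Na + glucose + BUN/2.8
= 2·132 + 5.4 + 45/2.8
= 264 + 5.40 + 16.07
= 285.47 mOsm/kg ≈ 285.5 mOsm/kg
Osmolar gap = measured − calculated = 289 − 285.5 = 3.5 mOsm/kg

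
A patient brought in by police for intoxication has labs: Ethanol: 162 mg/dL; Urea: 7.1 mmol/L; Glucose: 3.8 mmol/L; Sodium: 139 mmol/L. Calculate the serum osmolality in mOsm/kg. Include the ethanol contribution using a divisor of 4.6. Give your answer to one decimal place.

324.1 mOsm/kg

Calculated osmolality = 2·Na + glucose + urea + ethanol/4.6
= 2·139 + 3.8 + 7.1 + 162/4.6
= 278 + 3.80 + 7.10 + 35.22
= 324.12 mOsm/kg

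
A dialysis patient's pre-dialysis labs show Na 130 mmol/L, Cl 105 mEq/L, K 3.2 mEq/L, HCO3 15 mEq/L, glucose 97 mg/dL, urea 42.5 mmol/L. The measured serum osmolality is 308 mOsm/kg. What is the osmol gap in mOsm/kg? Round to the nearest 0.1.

Calculated osmolality = 2·Na + glucose/18 + urea
= 2·130 + 97/18 + 42.5
= 260 + 5.39 + 42.50
= 307.89 mOsm/kg ≈ 307.9 mOsm/kg
Osmolar gap = measured − calculated = 308 − 307.9 = 0.1 mOsm/kg

0.1 mOsm/kg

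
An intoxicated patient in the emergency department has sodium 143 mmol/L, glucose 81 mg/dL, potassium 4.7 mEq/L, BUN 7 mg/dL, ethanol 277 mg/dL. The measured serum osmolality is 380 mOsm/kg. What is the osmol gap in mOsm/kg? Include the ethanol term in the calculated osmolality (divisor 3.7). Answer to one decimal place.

Calculated osmolality = 2·Na + glucose/18 + BUN/2.8 + ethanol/3.7
= 2·143 + 81/18 + 7/2.8 + 277/3.7
= 286 + 4.50 + 2.50 + 74.86
= 367.86 mOsm/kg ≈ 367.9 mOsm/kg
Osmolar gap = measured − calculated = 380 − 367.9 = 12.1 mOsm/kg

12.1 mOsm/kg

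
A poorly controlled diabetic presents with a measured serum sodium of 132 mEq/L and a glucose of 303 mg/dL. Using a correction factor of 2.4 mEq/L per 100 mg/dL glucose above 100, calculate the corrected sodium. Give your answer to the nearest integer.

137 mEq/L

Corrected Na = measured Na + 2.4 · (glucose − 100)/100
= 132 + 2.4 · (303 − 100)/100
= 132 + 4.9
= 136.9 mEq/L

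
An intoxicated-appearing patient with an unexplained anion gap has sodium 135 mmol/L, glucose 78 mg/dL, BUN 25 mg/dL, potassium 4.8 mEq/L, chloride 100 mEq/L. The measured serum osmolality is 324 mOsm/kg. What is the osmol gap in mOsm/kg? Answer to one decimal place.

40.7 mOsm/kg

Calculated osmolality = 2·Na + glucose/18 + BUN/2.8
= 2·135 + 78/18 + 25/2.8
= 270 + 4.33 + 8.93
= 283.26 mOsm/kg ≈ 283.3 mOsm/kg
Osmolar gap = measured − calculated = 324 − 283.3 = 40.7 mOsm/kg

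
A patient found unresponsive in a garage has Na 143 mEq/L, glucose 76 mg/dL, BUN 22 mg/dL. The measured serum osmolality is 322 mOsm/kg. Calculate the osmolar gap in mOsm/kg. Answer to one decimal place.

23.9 mOsm/kg

Calculated osmolality = 2·Na + glucose/18 + BUN/2.8
= 2·143 + 76/18 + 22/2.8
= 286 + 4.22 + 7.86
= 298.08 mOsm/kg ≈ 298.1 mOsm/kg
Osmolar gap = measured − calculated = 322 − 298.1 = 23.9 mOsm/kg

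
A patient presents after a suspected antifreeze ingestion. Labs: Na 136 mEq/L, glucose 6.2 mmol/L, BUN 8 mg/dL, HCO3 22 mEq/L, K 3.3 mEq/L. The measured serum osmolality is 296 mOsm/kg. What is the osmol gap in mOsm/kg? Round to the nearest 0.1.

14.9 mOsm/kg

Calculated osmolality = 2·Na + glucose + BUN/2.8
= 2·136 + 6.2 + 8/2.8
= 272 + 6.20 + 2.86
= 281.06 mOsm/kg ≈ 281.1 mOsm/kg
Osmolar gap = measured − calculated = 296 − 281.1 = 14.9 mOsm/kg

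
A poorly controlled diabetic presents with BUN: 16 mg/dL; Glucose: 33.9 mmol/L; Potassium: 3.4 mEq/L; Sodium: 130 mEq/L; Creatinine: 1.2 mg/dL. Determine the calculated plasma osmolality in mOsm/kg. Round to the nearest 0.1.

Calculated osmolality = 2·Na + glucose + BUN/2.8
= 2·130 + 33.9 + 16/2.8
= 260 + 33.90 + 5.71
= 299.61 mOsm/kg

299.6 mOsm/kg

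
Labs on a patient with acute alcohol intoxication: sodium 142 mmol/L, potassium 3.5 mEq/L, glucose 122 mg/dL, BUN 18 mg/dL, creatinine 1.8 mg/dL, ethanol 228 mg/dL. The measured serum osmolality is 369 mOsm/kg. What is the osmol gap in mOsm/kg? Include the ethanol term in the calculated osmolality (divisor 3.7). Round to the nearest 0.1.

Calculated osmolality = 2·Na + glucose/18 + BUN/2.8 + ethanol/3.7
= 2·142 + 122/18 + 18/2.8 + 228/3.7
= 284 + 6.78 + 6.43 + 61.62
= 358.83 mOsm/kg ≈ 358.8 mOsm/kg
Osmolar gap = measured − calculated = 369 − 358.8 = 10.2 mOsm/kg

10.2 mOsm/kg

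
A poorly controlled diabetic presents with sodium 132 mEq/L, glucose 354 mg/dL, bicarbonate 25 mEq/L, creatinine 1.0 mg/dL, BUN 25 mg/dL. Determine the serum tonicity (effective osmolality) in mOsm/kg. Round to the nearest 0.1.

Effective osmolality excludes urea (freely permeant across cell membranes):
2·Na + glucose/18
= 2·132 + 354/18
= 264 + 19.67
= 283.67 mOsm/kg

283.7 mOsm/kg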